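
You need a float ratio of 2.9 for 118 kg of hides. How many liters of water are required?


342.2 L

Water = hide weight x target ratio
Water = 118 x 2.9 = 342.2 L


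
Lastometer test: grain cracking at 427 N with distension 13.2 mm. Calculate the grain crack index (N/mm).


Grain crack index = force / distension
Index = 427 / 13.2 = 32.3 N/mm


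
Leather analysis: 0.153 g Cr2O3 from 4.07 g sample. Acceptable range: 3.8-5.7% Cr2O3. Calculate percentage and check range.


Cr2O3 = 3.76%
Within range: No

Cr2O3% = 0.153 / 4.07 x 100 = 3.76%
Acceptable range: 3.8 to 5.7%
Within range: No


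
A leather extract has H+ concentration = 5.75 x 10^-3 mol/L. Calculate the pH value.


pH = -log10[H+]
pH = -log10(5.75 x 10^-3) = 2.24


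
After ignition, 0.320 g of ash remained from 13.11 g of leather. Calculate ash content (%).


2.44%


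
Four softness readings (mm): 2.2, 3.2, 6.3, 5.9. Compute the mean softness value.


4.40 mm


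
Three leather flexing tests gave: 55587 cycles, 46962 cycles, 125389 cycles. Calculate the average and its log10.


Average = (55587 + 46962 + 125389) / 3 = 75979 cycles
log10(75979) = 4.88


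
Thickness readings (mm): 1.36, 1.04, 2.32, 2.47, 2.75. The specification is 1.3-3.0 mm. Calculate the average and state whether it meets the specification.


Average = 1.99 mm
Within specification: Yes


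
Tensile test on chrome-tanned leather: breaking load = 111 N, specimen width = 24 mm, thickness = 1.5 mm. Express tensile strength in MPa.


3.08 MPa

Cross-section = 24 x 1.5 = 36.0 mm^2
TS = 111 / 36.0 = 3.08 MPa
(1 N/mm^2 = 1 MPa)


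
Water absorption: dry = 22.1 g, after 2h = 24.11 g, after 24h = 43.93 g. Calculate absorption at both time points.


WA (2h) = (24.11 - 22.1) / 22.1 x 100 = 9.1%
WA (24h) = (43.93 - 22.1) / 22.1 x 100 = 98.8%


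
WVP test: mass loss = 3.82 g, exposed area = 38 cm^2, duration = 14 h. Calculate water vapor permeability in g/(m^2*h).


WVP = mass_loss / (area x time) x 10000
WVP = 3.82 / (38 x 14) x 10000
WVP = 3.82 / 532 x 10000 = 71.80 g/(m^2*h)


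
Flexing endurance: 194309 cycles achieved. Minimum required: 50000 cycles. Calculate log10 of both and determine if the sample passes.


Achieved: log10 = 5.29
Required: log10 = 4.70
Passes: Yes


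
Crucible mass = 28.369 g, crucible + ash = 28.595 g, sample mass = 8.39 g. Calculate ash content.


Ash mass = 0.226 g
Ash content = 2.69%

Ash mass = 28.595 - 28.369 = 0.226 g
Ash% = 0.226 / 8.39 x 100 = 2.69%


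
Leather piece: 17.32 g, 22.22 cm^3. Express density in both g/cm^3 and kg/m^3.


Density = 17.32 / 22.22 = 0.779 g/cm^3
Convert: 0.779 x 1000 = 779 kg/m^3


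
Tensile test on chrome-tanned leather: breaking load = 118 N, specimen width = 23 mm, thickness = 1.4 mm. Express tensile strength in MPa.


3.66 MPa


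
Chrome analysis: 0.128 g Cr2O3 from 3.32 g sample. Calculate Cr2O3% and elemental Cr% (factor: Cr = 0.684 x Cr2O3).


Cr2O3 = 3.86%
Cr = 2.64%


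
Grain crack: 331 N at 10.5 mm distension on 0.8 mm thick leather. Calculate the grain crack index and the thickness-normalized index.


Crack index = 31.5 N/mm
Normalized index = 39.4 N/mm per mm


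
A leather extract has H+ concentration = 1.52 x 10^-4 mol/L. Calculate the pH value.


pH = 3.82

pH = -log10[H+]
pH = -log10(1.52 x 10^-4) = 3.82


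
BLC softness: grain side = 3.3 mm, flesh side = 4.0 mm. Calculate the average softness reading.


Average = (3.3 + 4.0) / 2
Average = 3.65 mm


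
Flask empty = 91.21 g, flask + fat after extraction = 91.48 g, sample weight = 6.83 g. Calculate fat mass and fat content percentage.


Fat mass = 0.27 g
Fat content = 4.0%


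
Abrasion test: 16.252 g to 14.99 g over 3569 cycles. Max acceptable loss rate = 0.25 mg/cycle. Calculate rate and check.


Rate = 0.354 mg/cycle
Passes: No


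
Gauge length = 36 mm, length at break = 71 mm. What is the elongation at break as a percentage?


97.2%


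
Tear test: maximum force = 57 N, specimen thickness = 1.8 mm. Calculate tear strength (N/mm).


31.7 N/mm

Tear strength = force / thickness
Tear = 57 / 1.8 = 31.7 N/mm


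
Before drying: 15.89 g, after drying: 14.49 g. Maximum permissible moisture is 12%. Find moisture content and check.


MC = (15.89 - 14.49) / 15.89 x 100 = 8.8%
Maximum: 12%
Acceptable: Yes


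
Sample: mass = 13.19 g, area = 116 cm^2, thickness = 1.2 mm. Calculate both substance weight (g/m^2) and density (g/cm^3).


Substance weight = 1137.1 g/m^2
Density = 0.948 g/cm^3


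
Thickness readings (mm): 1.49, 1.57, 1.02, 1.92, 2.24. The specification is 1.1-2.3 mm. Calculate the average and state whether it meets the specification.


Sum = 8.24
Average = 8.24 / 5 = 1.65 mm
Specification range: 1.1 to 2.3 mm
Within spec: Yes


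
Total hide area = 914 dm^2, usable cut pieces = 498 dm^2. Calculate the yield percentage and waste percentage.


Yield = 498 / 914 x 100 = 54.5%
Waste = 914 - 498 = 416 dm^2
Waste% = 100 - 54.5 = 45.5%


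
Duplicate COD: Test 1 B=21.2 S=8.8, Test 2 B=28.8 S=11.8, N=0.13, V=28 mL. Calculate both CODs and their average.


COD1 = 460.6 mg/L
COD2 = 631.4 mg/L
Average = 546.0 mg/L


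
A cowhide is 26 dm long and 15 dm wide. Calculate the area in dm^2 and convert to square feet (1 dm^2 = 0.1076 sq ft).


390 dm^2
41.96 sq ft

Area = 26 x 15 = 390 dm^2
Conversion: 390 x 0.1076 = 41.96 sq ft


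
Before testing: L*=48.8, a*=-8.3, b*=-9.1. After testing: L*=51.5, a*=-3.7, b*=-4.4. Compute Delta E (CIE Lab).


Delta E = 7.11


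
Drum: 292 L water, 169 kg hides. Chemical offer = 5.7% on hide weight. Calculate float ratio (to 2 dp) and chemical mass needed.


Float ratio = 1.73
Chemical needed = 9.633 kg


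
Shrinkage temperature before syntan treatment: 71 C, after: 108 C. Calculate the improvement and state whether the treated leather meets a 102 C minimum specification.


Improvement = 108 - 71 = 37 C
Spec check: 108 C >= 102 C? Yes


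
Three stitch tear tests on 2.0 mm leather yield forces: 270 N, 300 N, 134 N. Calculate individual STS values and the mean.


STS1 = 270 / 2.0 = 135.0 N/mm
STS2 = 300 / 2.0 = 150.0 N/mm
STS3 = 134 / 2.0 = 67.0 N/mm
Mean = (135.0 + 150.0 + 67.0) / 3 = 117.3 N/mm


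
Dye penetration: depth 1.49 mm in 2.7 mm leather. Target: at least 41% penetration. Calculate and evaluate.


Penetration = 55.2%
Meets target: Yes

Penetration = 1.49 / 2.7 x 100 = 55.2%
Target: 41%
Meets target: Yes


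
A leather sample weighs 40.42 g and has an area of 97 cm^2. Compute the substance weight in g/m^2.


Substance weight = mass / area x 10000
SW = 40.42 / 97 x 10000
SW = 4167.0 g/m^2


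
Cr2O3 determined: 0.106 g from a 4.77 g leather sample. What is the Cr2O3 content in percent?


2.22%


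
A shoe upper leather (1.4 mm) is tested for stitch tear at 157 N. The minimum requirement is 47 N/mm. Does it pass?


STS = 157 / 1.4 = 112.1 N/mm
Minimum required: 47 N/mm
Passes: Yes


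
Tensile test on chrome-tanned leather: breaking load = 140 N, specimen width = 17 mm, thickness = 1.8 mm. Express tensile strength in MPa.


Cross-section = 17 x 1.8 = 30.6 mm^2
TS = 140 / 30.6 = 4.58 MPa
(1 N/mm^2 = 1 MPa)


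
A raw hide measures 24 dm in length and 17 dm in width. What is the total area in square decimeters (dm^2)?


408 dm^2

Area = length x width
Area = 24 x 17 = 408 dm^2


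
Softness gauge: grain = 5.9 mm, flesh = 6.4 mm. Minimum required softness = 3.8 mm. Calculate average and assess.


Average softness = 6.15 mm
Meets requirement: Yes


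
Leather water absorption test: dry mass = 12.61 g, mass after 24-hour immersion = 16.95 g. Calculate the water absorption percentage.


34.4%

Water absorbed = 16.95 - 12.61 = 4.34 g
WA% = 4.34 / 12.61 x 100 = 34.4%


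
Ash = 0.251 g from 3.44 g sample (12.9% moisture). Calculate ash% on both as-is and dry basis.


As-is ash% = 0.251 / 3.44 x 100 = 7.30%
Dry mass = 3.44 x (100 - 12.9) / 100 = 2.99624 g
Dry-basis ash% = 0.251 / 2.99624 x 100 = 8.38%


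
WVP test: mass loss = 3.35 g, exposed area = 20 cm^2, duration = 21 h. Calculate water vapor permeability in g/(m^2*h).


WVP = mass_loss / (area x time) x 10000
WVP = 3.35 / (20 x 21) x 10000
WVP = 3.35 / 420 x 10000 = 79.76 g/(m^2*h)


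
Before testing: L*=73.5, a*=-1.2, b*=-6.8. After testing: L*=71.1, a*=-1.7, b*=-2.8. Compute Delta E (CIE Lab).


dL = 71.1 - 73.5 = -2.4
da = -1.7 - (-1.2) = -0.5
db = -2.8 - (-6.8) = 4.0
dE = sqrt((-2.4)^2 + (-0.5)^2 + (4.0)^2) = 4.69


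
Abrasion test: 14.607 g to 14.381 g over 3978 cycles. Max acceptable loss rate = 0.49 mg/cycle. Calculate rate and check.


Loss = 14.607 - 14.381 = 0.226 g
Rate = 0.226 g / 3978 cycles x 1000 = 0.057 mg/cycle
Max = 0.49 mg/cycle
Passes: Yes


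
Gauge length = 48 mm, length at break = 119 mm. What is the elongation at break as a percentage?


Extension = 119 - 48 = 71 mm
Elongation = 71 / 48 x 100 = 147.9%


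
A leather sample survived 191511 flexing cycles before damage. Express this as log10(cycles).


5.28

log10(191511) = 5.28


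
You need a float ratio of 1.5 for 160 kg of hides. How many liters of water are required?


240.0 L

Water = hide weight x target ratio
Water = 160 x 1.5 = 240.0 L


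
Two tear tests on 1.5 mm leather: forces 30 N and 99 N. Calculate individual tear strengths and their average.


Tear 1 = 20.0 N/mm
Tear 2 = 66.0 N/mm
Average = 43.0 N/mm

Tear 1 = 30 / 1.5 = 20.0 N/mm
Tear 2 = 99 / 1.5 = 66.0 N/mm
Average = (20.0 + 66.0) / 2 = 43.0 N/mm


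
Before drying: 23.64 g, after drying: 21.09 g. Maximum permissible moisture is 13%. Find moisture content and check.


MC = (23.64 - 21.09) / 23.64 x 100 = 10.8%
Maximum: 13%
Acceptable: Yes


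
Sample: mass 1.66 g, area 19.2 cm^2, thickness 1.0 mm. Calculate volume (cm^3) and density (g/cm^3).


Thickness in cm = 1.0 / 10 = 0.10 cm
Volume = 19.2 x 0.10 = 1.920 cm^3
Density = 1.66 / 1.920 = 0.865 g/cm^3


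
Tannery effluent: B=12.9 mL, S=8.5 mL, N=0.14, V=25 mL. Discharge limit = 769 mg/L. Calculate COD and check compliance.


COD = 197.1 mg/L
Compliant: Yes

COD = (12.9 - 8.5) x 0.14 x 8000 / 25 = 197.1 mg/L
Limit: 769 mg/L
Compliant: Yes


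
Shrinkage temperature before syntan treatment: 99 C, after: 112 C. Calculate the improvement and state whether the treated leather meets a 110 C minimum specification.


Improvement = 112 - 99 = 13 C
Spec check: 112 C >= 110 C? Yes


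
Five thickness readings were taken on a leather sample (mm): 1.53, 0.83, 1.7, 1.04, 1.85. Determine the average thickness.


1.39 mm

Sum = 1.53 + 0.83 + 1.7 + 1.04 + 1.85 = 6.95
Average = 6.95 / 5 = 1.39 mm


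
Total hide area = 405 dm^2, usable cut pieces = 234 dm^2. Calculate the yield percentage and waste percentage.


Yield = 57.8%
Waste = 42.2%


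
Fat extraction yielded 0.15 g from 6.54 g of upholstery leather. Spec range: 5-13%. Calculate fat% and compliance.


Fat% = 0.15 / 6.54 x 100 = 2.3%
Spec range: 5-13%
Compliant: No


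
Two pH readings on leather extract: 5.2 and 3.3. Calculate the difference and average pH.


Difference = 1.9
Average pH = 4.25

Difference = |5.2 - 3.3| = 1.9
Average = (5.2 + 3.3) / 2 = 4.25


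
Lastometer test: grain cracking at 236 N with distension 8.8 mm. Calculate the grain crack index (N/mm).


Grain crack index = force / distension
Index = 236 / 8.8 = 26.8 N/mm


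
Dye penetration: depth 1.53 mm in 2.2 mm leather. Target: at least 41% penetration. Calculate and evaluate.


Penetration = 69.5%
Meets target: Yes


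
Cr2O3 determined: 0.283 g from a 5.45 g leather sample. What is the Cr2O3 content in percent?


5.19%

Cr2O3% = 0.283 / 5.45 x 100
Cr2O3% = 5.19%


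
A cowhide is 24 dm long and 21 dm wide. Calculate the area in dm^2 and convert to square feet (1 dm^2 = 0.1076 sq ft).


Area = 24 x 21 = 504 dm^2
Conversion: 504 x 0.1076 = 54.23 sq ft


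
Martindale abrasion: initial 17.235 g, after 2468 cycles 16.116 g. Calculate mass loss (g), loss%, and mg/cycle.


Mass loss = 1.119 g
Loss = 6.49%
Rate = 0.453 mg/cycle


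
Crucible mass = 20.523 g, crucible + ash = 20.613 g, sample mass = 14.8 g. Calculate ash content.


Ash mass = 20.613 - 20.523 = 0.090 g
Ash% = 0.090 / 14.8 x 100 = 0.61%


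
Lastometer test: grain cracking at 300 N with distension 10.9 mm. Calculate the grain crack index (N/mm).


27.5 N/mm


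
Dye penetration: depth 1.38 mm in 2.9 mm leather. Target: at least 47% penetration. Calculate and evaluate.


Penetration = 47.6%
Meets target: Yes


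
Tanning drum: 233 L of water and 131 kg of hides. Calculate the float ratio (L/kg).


1.8

Float ratio = water / hide weight
Ratio = 233 / 131 = 1.8


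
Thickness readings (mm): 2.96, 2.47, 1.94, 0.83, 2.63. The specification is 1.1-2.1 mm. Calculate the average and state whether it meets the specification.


Sum = 10.83
Average = 10.83 / 5 = 2.17 mm
Specification range: 1.1 to 2.1 mm
Within spec: No


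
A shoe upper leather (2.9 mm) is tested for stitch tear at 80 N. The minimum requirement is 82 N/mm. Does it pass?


STS = 80 / 2.9 = 27.6 N/mm
Minimum required: 82 N/mm
Passes: No


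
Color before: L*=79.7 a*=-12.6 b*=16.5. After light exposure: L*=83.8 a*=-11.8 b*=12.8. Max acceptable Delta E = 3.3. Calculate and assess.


dL = 4.1, da = 0.8, db = -3.7
dE = sqrt((4.1)^2 + (0.8)^2 + (-3.7)^2) = 5.58
Max = 3.3
Passes: No


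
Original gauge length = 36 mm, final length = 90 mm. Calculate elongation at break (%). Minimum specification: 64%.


Elongation = 150.0%
Meets spec: Yes

Extension = 90 - 36 = 54 mm
Elongation = 54 / 36 x 100 = 150.0%
Minimum required: 64%
Meets specification: Yes


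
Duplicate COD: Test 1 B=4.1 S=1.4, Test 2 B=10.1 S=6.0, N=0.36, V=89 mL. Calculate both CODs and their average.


COD1 = (4.1 - 1.4) x 0.36 x 8000 / 89 = 87.4 mg/L
COD2 = (10.1 - 6.0) x 0.36 x 8000 / 89 = 132.7 mg/L
Average = (87.4 + 132.7) / 2 = 110.1 mg/L


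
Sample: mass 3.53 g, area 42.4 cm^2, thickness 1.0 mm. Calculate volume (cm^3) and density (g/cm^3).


Thickness in cm = 1.0 / 10 = 0.10 cm
Volume = 42.4 x 0.10 = 4.240 cm^3
Density = 3.53 / 4.240 = 0.833 g/cm^3


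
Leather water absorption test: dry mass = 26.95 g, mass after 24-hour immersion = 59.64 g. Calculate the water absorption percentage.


Water absorbed = 59.64 - 26.95 = 32.69 g
WA% = 32.69 / 26.95 x 100 = 121.3%


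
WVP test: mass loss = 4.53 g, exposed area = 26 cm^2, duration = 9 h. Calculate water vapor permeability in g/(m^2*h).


193.59 g/(m^2*h)

WVP = mass_loss / (area x time) x 10000
WVP = 4.53 / (26 x 9) x 10000
WVP = 4.53 / 234 x 10000 = 193.59 g/(m^2*h)


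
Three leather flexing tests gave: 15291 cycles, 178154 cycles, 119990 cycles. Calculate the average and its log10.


Average = (15291 + 178154 + 119990) / 3 = 104478 cycles
log10(104478) = 5.02


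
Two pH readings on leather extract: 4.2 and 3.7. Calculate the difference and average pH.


Difference = 0.5
Average pH = 3.95


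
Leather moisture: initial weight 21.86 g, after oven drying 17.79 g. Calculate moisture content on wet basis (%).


Moisture = 21.86 - 17.79 = 4.07 g
MC = 4.07 / 21.86 x 100 = 18.6%


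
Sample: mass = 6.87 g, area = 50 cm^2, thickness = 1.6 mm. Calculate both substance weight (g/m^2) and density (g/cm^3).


SW = 6.87 / 50 x 10000 = 1374.0 g/m^2
Volume = 50 x 1.6 / 10 = 8.00 cm^3
Density = 6.87 / 8.00 = 0.859 g/cm^3


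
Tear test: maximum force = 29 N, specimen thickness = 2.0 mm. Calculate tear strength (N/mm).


Tear strength = force / thickness
Tear = 29 / 2.0 = 14.5 N/mm


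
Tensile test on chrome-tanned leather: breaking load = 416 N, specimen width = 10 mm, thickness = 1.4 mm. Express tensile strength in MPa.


29.71 MPa

Cross-section = 10 x 1.4 = 14.0 mm^2
TS = 416 / 14.0 = 29.71 MPa
(1 N/mm^2 = 1 MPa)


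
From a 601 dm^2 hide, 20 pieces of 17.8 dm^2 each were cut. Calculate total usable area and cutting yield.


Total usable = 20 x 17.8 = 356.0 dm^2
Yield = 356.0 / 601 x 100 = 59.2%


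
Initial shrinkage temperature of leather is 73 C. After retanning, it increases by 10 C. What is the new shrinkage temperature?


New Ts = 73 + 10 = 83 C


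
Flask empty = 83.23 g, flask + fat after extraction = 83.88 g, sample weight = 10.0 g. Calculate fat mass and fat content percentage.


Fat mass = 0.65 g
Fat content = 6.5%

Fat mass = 83.88 - 83.23 = 0.65 g
Fat% = 0.65 / 10.0 x 100 = 6.5%


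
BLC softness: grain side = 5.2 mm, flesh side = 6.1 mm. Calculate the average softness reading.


5.65 mm


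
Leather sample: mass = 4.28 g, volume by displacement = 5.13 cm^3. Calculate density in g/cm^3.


0.834 g/cm^3


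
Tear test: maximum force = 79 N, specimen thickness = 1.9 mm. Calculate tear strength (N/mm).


41.6 N/mm


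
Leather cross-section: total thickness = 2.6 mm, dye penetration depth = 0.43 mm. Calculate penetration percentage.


Penetration% = 0.43 / 2.6 x 100
Penetration = 16.5%


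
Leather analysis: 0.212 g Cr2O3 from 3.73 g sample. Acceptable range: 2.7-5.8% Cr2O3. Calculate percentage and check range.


Cr2O3 = 5.68%
Within range: Yes


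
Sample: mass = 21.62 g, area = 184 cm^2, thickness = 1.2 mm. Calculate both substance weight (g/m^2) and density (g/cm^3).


Substance weight = 1175.0 g/m^2
Density = 0.979 g/cm^3

SW = 21.62 / 184 x 10000 = 1175.0 g/m^2
Volume = 184 x 1.2 / 10 = 22.08 cm^3
Density = 21.62 / 22.08 = 0.979 g/cm^3


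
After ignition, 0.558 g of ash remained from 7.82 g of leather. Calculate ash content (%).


Ash% = 0.558 / 7.82 x 100
Ash% = 7.14%


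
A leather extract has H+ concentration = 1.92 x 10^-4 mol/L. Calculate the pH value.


pH = 3.72

pH = -log10[H+]
pH = -log10(1.92 x 10^-4) = 3.72


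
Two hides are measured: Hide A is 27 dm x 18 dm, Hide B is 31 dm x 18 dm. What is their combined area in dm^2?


Hide A area = 27 x 18 = 486 dm^2
Hide B area = 31 x 18 = 558 dm^2
Total = 486 + 558 = 1044 dm^2


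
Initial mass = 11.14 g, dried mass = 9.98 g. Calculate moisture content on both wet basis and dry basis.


Wet basis = 10.4%
Dry basis = 11.6%


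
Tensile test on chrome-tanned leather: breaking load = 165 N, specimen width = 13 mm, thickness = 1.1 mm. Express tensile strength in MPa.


Cross-section = 13 x 1.1 = 14.3 mm^2
TS = 165 / 14.3 = 11.54 MPa
(1 N/mm^2 = 1 MPa)


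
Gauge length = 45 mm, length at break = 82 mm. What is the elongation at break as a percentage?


82.2%


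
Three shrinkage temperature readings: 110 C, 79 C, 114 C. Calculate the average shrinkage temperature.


101.0 C


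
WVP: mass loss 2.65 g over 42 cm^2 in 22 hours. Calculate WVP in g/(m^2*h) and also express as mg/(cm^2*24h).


WVP = 28.68 g/(m^2*h)
Daily rate = 68.83 mg/(cm^2*24h)

WVP = 2.65 / (42 x 22) x 10000 = 28.68 g/(m^2*h)
Mass loss in mg = 2.65 x 1000 = 2650 mg
Per cm^2 per 24h in mg: 2650 x 24 / (42 x 22) = 63600 / 924 = 68.83 mg/(cm^2*24h)


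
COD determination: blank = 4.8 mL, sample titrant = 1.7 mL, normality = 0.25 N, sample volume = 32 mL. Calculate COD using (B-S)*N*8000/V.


193.8 mg/L

COD = (4.8 - 1.7) x 0.25 x 8000 / 32
COD = 3.1 x 0.25 x 8000 / 32
COD = 193.8 mg/L


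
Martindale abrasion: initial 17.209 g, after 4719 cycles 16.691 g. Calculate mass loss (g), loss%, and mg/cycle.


Loss = 17.209 - 16.691 = 0.518 g
Loss% = 0.518 / 17.209 x 100 = 3.01%
Rate = 0.518 / 4719 x 1000 = 0.110 mg/cycle


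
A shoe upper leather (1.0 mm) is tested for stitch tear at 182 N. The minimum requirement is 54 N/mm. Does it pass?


STS = 182.0 N/mm
Passes: Yes

STS = 182 / 1.0 = 182.0 N/mm
Minimum required: 54 N/mm
Passes: Yes


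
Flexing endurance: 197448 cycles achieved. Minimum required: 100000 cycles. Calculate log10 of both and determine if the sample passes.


Achieved: log10 = 5.30
Required: log10 = 5.00
Passes: Yes

log10(197448) = 5.30
log10(100000) = 5.00
Passes: Yes


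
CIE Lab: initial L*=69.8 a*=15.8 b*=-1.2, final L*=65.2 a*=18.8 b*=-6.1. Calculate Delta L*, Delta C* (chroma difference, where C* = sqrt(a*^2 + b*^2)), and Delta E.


Delta L* = 65.2 - 69.8 = -4.6
C1* = sqrt((15.8)^2 + (-1.2)^2) = 15.846
C2* = sqrt((18.8)^2 + (-6.1)^2) = 19.765
Delta C* = 19.765 - 15.846 = 3.92
Delta E = sqrt((-4.6)^2 + (3.0)^2 + (-4.9)^2) = 7.36


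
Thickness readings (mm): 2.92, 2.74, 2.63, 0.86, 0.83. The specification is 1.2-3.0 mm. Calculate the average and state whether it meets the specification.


Average = 2.00 mm
Within specification: Yes


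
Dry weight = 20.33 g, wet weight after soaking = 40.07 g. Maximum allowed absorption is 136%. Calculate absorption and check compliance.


Absorption = 97.1%
Compliant: Yes

WA = (40.07 - 20.33) / 20.33 x 100 = 97.1%
Maximum allowed: 136%
Compliant: Yes


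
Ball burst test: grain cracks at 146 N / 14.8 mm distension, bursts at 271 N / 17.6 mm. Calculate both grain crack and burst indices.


Crack index = 9.9 N/mm
Burst index = 15.4 N/mm


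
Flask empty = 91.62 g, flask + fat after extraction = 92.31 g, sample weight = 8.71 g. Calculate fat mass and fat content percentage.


Fat mass = 92.31 - 91.62 = 0.69 g
Fat% = 0.69 / 8.71 x 100 = 7.9%


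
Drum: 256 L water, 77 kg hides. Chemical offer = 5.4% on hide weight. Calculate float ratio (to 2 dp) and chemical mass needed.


Float ratio = 3.32
Chemical needed = 4.158 kg

Float ratio = 256 / 77 = 3.32
Chemical = 77 x 5.4 / 100 = 4.158 kg


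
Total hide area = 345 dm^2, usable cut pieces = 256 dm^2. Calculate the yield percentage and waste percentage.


Yield = 256 / 345 x 100 = 74.2%
Waste = 345 - 256 = 89 dm^2
Waste% = 100 - 74.2 = 25.8%


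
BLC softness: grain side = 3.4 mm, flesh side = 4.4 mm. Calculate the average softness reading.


3.90 mm

Average = (3.4 + 4.4) / 2
Average = 3.90 mm


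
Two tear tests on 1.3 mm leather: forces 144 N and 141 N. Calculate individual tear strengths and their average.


Tear 1 = 110.8 N/mm
Tear 2 = 108.5 N/mm
Average = 109.7 N/mm


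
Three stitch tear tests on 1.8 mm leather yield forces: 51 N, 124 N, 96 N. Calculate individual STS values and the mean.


STS1 = 51 / 1.8 = 28.3 N/mm
STS2 = 124 / 1.8 = 68.9 N/mm
STS3 = 96 / 1.8 = 53.3 N/mm
Mean = (28.3 + 68.9 + 53.3) / 3 = 50.2 N/mm


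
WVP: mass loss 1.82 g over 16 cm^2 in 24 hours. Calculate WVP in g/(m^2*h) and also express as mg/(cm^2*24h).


WVP = 47.40 g/(m^2*h)
Daily rate = 113.75 mg/(cm^2*24h)

WVP = 1.82 / (16 x 24) x 10000 = 47.40 g/(m^2*h)
Mass loss in mg = 1.82 x 1000 = 1820 mg
Per cm^2 per 24h in mg: 1820 x 24 / (16 x 24) = 43680 / 384 = 113.75 mg/(cm^2*24h)


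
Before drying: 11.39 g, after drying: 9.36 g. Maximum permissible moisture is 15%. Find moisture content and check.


MC = (11.39 - 9.36) / 11.39 x 100 = 17.8%
Maximum: 15%
Acceptable: No


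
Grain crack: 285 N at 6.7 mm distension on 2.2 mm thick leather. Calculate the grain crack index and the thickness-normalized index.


Crack index = 285 / 6.7 = 42.5 N/mm
Normalized = 42.5 / 2.2 = 19.3 N/mm per mm


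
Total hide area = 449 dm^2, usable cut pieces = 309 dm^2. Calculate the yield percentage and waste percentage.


Yield = 68.8%
Waste = 31.2%

Yield = 309 / 449 x 100 = 68.8%
Waste = 449 - 309 = 140 dm^2
Waste% = 100 - 68.8 = 31.2%


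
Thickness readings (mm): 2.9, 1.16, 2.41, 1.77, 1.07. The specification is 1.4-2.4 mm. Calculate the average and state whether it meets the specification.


Average = 1.86 mm
Within specification: Yes


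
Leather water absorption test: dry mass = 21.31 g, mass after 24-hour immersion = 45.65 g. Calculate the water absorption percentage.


114.2%


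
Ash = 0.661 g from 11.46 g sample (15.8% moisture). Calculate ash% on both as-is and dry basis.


As-is ash = 5.77%
Dry-basis ash = 6.85%


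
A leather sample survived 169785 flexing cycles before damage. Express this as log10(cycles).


log10(169785) = 5.23


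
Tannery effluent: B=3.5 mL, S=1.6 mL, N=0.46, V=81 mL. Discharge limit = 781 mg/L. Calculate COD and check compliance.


COD = 86.3 mg/L
Compliant: Yes


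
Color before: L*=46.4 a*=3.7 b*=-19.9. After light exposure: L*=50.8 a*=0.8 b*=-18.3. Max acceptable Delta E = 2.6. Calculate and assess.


dL = 4.4, da = -2.9, db = 1.6
dE = sqrt((4.4)^2 + (-2.9)^2 + (1.6)^2) = 5.51
Max = 2.6
Passes: No


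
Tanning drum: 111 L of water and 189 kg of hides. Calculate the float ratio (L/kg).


0.6

Float ratio = water / hide weight
Ratio = 111 / 189 = 0.6


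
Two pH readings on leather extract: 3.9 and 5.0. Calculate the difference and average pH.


Difference = |3.9 - 5.0| = 1.1
Average = (3.9 + 5.0) / 2 = 4.45


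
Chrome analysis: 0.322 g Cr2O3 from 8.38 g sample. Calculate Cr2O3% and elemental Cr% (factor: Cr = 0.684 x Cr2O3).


Cr2O3% = 0.322 / 8.38 x 100 = 3.84%
Cr% = 3.84 x 0.684 = 2.63%


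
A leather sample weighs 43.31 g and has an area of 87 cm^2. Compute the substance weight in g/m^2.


Substance weight = mass / area x 10000
SW = 43.31 / 87 x 10000
SW = 4978.2 g/m^2


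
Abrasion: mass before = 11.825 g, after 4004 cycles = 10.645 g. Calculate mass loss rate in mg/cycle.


Mass loss = 11.825 - 10.645 = 1.180 g
Rate = 1.180 / 4004 x 1000 = 0.295 mg/cycle


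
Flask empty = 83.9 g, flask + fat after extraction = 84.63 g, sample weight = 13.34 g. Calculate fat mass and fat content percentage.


Fat mass = 84.63 - 83.9 = 0.73 g
Fat% = 0.73 / 13.34 x 100 = 5.5%


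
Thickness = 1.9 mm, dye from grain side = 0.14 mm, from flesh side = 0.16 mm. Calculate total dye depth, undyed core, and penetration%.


Total dyed = 0.30 mm
Undyed core = 1.60 mm
Penetration = 15.8%

Total dyed = 0.14 + 0.16 = 0.30 mm
Undyed core = 1.9 - 0.30 = 1.60 mm
Penetration = 0.30 / 1.9 x 100 = 15.8%


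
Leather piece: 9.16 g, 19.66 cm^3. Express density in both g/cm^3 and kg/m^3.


0.466 g/cm^3
466 kg/m^3


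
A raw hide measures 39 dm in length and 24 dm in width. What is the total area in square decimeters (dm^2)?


936 dm^2


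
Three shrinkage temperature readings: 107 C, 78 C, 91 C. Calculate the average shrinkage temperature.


Average = (107 + 78 + 91) / 3
Average = 276 / 3 = 92.0 C


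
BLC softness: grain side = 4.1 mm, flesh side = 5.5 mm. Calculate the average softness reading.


Average = (4.1 + 5.5) / 2
Average = 4.80 mm


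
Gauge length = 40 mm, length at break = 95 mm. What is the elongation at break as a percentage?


Extension = 95 - 40 = 55 mm
Elongation = 55 / 40 x 100 = 137.5%


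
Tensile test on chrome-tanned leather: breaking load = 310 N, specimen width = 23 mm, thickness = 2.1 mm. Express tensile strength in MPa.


Cross-section = 23 x 2.1 = 48.3 mm^2
TS = 310 / 48.3 = 6.42 MPa
(1 N/mm^2 = 1 MPa)


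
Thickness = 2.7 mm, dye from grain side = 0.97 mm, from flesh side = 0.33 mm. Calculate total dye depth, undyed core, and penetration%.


Total dyed = 0.97 + 0.33 = 1.30 mm
Undyed core = 2.7 - 1.30 = 1.40 mm
Penetration = 1.30 / 2.7 x 100 = 48.1%


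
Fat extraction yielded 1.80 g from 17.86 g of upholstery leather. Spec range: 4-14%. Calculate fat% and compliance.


Fat content = 10.1%
Compliant: Yes

Fat% = 1.80 / 17.86 x 100 = 10.1%
Spec range: 4-14%
Compliant: Yes


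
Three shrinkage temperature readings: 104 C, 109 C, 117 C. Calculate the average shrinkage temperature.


Average = (104 + 109 + 117) / 3
Average = 330 / 3 = 110.0 C


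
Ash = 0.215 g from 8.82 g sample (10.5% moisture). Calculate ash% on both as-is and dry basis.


As-is ash% = 0.215 / 8.82 x 100 = 2.44%
Dry mass = 8.82 x (100 - 10.5) / 100 = 7.8939 g
Dry-basis ash% = 0.215 / 7.8939 x 100 = 2.72%


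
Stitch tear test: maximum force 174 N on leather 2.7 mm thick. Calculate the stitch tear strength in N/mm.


Stitch tear strength = force / thickness
STS = 174 / 2.7 = 64.4 N/mm


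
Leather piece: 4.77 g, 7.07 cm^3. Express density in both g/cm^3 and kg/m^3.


Density = 4.77 / 7.07 = 0.675 g/cm^3
Convert: 0.675 x 1000 = 675 kg/m^3


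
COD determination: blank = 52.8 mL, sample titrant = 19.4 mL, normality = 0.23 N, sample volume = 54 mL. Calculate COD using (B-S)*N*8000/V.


1138.1 mg/L


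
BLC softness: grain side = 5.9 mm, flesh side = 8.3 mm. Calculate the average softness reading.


7.10 mm

Average = (5.9 + 8.3) / 2
Average = 7.10 mm


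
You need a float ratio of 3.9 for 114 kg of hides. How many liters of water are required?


Water = hide weight x target ratio
Water = 114 x 3.9 = 444.6 L


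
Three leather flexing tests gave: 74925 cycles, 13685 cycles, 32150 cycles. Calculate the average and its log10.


Average = 40253 cycles
log10 = 4.60


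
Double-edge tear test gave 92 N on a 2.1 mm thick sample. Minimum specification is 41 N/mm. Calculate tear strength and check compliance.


Tear strength = 43.8 N/mm
Compliant: Yes

Tear strength = 92 / 2.1 = 43.8 N/mm
Required minimum = 41 N/mm
Compliant: Yes


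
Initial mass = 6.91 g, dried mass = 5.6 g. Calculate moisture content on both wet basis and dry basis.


Moisture lost = 6.91 - 5.6 = 1.31 g
Wet basis MC = 1.31 / 6.91 x 100 = 19.0%
Dry basis MC = 1.31 / 5.6 x 100 = 23.4%


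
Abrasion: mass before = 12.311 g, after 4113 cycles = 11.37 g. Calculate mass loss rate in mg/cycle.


Mass loss = 12.311 - 11.37 = 0.941 g
Rate = 0.941 / 4113 x 1000 = 0.229 mg/cycle


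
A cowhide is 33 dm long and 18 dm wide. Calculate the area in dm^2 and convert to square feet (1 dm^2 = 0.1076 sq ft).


594 dm^2
63.91 sq ft

Area = 33 x 18 = 594 dm^2
Conversion: 594 x 0.1076 = 63.91 sq ft


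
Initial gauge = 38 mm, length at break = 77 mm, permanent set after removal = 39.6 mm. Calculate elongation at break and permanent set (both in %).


Elongation at break = 102.6%
Permanent set = 4.2%


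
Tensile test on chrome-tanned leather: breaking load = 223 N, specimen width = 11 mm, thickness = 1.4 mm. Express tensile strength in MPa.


Cross-section = 11 x 1.4 = 15.4 mm^2
TS = 223 / 15.4 = 14.48 MPa
(1 N/mm^2 = 1 MPa)


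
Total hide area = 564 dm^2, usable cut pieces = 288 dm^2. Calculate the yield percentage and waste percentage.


Yield = 288 / 564 x 100 = 51.1%
Waste = 564 - 288 = 276 dm^2
Waste% = 100 - 51.1 = 48.9%


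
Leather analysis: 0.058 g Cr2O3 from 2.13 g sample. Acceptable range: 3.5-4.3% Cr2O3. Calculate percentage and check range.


Cr2O3 = 2.72%
Within range: No

Cr2O3% = 0.058 / 2.13 x 100 = 2.72%
Acceptable range: 3.5 to 4.3%
Within range: No


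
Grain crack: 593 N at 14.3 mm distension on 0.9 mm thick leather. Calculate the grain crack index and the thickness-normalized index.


Crack index = 41.5 N/mm
Normalized index = 46.1 N/mm per mm

Crack index = 593 / 14.3 = 41.5 N/mm
Normalized = 41.5 / 0.9 = 46.1 N/mm per mm


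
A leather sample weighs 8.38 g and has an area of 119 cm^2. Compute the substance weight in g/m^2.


Substance weight = mass / area x 10000
SW = 8.38 / 119 x 10000
SW = 704.2 g/m^2


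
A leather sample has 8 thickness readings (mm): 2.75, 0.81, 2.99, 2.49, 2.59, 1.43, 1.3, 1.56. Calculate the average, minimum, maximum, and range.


Sum = 15.92
Average = 15.92 / 8 = 1.99 mm
Minimum = 0.81 mm
Maximum = 2.99 mm
Range = 2.99 - 0.81 = 2.18 mm


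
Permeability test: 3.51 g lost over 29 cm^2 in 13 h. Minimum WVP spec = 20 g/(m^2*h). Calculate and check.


WVP = 93.10 g/(m^2*h)
Meets specification: Yes

WVP = 3.51 / (29 x 13) x 10000 = 93.10 g/(m^2*h)
Minimum: 20 g/(m^2*h)
Meets spec: Yes


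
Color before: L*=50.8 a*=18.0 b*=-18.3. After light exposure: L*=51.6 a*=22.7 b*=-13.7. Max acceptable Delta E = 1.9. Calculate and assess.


dL = 0.8, da = 4.7, db = 4.6
dE = sqrt((0.8)^2 + (4.7)^2 + (4.6)^2) = 6.62
Max = 1.9
Passes: No


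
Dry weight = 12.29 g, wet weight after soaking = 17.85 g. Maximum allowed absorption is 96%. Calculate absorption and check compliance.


Absorption = 45.2%
Compliant: Yes

WA = (17.85 - 12.29) / 12.29 x 100 = 45.2%
Maximum allowed: 96%
Compliant: Yes


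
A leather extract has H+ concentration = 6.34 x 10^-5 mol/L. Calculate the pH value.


pH = 4.20


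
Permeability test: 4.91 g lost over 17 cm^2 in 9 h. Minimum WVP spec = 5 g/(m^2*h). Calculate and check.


WVP = 320.92 g/(m^2*h)
Meets specification: Yes


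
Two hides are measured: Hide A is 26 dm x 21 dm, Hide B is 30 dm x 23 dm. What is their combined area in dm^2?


1236 dm^2

Hide A area = 26 x 21 = 546 dm^2
Hide B area = 30 x 23 = 690 dm^2
Total = 546 + 690 = 1236 dm^2


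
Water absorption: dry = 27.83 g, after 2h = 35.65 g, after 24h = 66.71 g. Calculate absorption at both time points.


2h absorption = 28.1%
24h absorption = 139.7%

WA (2h) = (35.65 - 27.83) / 27.83 x 100 = 28.1%
WA (24h) = (66.71 - 27.83) / 27.83 x 100 = 139.7%


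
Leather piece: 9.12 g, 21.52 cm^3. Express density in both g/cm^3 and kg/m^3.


Density = 9.12 / 21.52 = 0.424 g/cm^3
Convert: 0.424 x 1000 = 424 kg/m^3


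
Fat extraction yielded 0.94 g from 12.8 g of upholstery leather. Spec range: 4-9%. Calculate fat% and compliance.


Fat content = 7.3%
Compliant: Yes

Fat% = 0.94 / 12.8 x 100 = 7.3%
Spec range: 4-9%
Compliant: Yes


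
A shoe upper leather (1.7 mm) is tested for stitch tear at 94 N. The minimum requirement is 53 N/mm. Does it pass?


STS = 94 / 1.7 = 55.3 N/mm
Minimum required: 53 N/mm
Passes: Yes


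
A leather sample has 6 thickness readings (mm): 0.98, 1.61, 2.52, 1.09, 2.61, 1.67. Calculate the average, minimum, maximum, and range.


Sum = 10.48
Average = 10.48 / 6 = 1.75 mm
Minimum = 0.98 mm
Maximum = 2.61 mm
Range = 2.61 - 0.98 = 1.63 mm


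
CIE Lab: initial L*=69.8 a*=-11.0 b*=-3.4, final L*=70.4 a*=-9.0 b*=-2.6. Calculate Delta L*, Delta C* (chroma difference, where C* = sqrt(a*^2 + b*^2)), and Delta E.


Delta L* = 0.6
Delta C* = -2.15
Delta E = 2.24

Delta L* = 70.4 - 69.8 = 0.6
C1* = sqrt((-11.0)^2 + (-3.4)^2) = 11.513
C2* = sqrt((-9.0)^2 + (-2.6)^2) = 9.368
Delta C* = 9.368 - 11.513 = -2.15
Delta E = sqrt((0.6)^2 + (2.0)^2 + (0.8)^2) = 2.24


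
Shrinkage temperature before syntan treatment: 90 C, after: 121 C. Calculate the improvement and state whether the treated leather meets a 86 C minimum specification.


Improvement = 31 C
Meets 86 C spec: Yes

Improvement = 121 - 90 = 31 C
Spec check: 121 C >= 86 C? Yes


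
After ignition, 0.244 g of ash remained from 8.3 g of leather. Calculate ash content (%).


2.94%

Ash% = 0.244 / 8.3 x 100
Ash% = 2.94%


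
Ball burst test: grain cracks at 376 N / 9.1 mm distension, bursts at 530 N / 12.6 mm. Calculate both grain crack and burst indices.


Crack index = 41.3 N/mm
Burst index = 42.1 N/mm


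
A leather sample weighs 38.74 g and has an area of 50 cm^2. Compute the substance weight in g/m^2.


Substance weight = mass / area x 10000
SW = 38.74 / 50 x 10000
SW = 7748.0 g/m^2


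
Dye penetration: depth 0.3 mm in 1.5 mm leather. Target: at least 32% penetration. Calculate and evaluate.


Penetration = 20.0%
Meets target: No

Penetration = 0.3 / 1.5 x 100 = 20.0%
Target: 32%
Meets target: No


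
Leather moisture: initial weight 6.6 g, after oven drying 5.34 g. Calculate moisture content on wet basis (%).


19.1%

Moisture = 6.6 - 5.34 = 1.26 g
MC = 1.26 / 6.6 x 100 = 19.1%


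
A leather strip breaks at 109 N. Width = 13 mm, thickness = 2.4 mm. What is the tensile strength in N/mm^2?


Cross-sectional area = 13 x 2.4 = 31.2 mm^2
Tensile strength = 109 / 31.2 = 3.49 N/mm^2


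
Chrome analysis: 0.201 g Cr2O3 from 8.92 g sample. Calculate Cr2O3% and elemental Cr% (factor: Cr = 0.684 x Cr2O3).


Cr2O3 = 2.25%
Cr = 1.54%

Cr2O3% = 0.201 / 8.92 x 100 = 2.25%
Cr% = 2.25 x 0.684 = 1.54%


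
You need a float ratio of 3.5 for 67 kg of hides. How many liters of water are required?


Water = hide weight x target ratio
Water = 67 x 3.5 = 234.5 L


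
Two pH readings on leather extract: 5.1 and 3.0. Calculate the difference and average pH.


Difference = |5.1 - 3.0| = 2.1
Average = (5.1 + 3.0) / 2 = 4.05


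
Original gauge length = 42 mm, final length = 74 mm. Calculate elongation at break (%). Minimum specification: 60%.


Extension = 74 - 42 = 32 mm
Elongation = 32 / 42 x 100 = 76.2%
Minimum required: 60%
Meets specification: Yes


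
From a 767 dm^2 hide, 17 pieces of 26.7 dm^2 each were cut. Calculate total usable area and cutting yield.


Usable area = 453.9 dm^2
Yield = 59.2%

Total usable = 17 x 26.7 = 453.9 dm^2
Yield = 453.9 / 767 x 100 = 59.2%


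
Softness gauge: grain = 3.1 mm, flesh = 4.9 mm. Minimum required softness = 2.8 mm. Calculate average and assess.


Average softness = 4.00 mm
Meets requirement: Yes

Average = (3.1 + 4.9) / 2 = 4.00 mm
Minimum = 2.8 mm
Meets requirement: Yes


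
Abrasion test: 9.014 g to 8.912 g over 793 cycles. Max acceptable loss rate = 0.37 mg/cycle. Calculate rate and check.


Loss = 9.014 - 8.912 = 0.102 g
Rate = 0.102 g / 793 cycles x 1000 = 0.129 mg/cycle
Max = 0.37 mg/cycle
Passes: Yes


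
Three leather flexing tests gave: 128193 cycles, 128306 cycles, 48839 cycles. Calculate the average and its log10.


Average = (128193 + 128306 + 48839) / 3 = 101779 cycles
log10(101779) = 5.01


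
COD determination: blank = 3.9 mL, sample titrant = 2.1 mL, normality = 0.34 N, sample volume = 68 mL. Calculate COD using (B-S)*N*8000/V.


COD = (3.9 - 2.1) x 0.34 x 8000 / 68
COD = 1.8 x 0.34 x 8000 / 68
COD = 72.0 mg/L


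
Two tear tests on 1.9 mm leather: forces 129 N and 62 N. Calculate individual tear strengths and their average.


Tear 1 = 67.9 N/mm
Tear 2 = 32.6 N/mm
Average = 50.3 N/mm


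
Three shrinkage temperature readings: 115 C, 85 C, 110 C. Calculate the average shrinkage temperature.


103.3 C


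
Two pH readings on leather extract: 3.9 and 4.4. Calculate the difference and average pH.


Difference = |3.9 - 4.4| = 0.5
Average = (3.9 + 4.4) / 2 = 4.15


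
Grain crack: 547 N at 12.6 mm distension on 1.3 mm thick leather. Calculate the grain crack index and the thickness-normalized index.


Crack index = 547 / 12.6 = 43.4 N/mm
Normalized = 43.4 / 1.3 = 33.4 N/mm per mm


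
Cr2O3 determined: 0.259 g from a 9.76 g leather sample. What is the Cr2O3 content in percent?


Cr2O3% = 0.259 / 9.76 x 100
Cr2O3% = 2.65%


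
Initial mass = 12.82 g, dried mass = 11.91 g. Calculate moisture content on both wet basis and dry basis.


Moisture lost = 12.82 - 11.91 = 0.91 g
Wet basis MC = 0.91 / 12.82 x 100 = 7.1%
Dry basis MC = 0.91 / 11.91 x 100 = 7.6%


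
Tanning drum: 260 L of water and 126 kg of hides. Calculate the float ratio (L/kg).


Float ratio = water / hide weight
Ratio = 260 / 126 = 2.1


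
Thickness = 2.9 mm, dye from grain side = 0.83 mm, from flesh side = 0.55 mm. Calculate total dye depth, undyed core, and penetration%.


Total dyed = 1.38 mm
Undyed core = 1.52 mm
Penetration = 47.6%

Total dyed = 0.83 + 0.55 = 1.38 mm
Undyed core = 2.9 - 1.38 = 1.52 mm
Penetration = 1.38 / 2.9 x 100 = 47.6%


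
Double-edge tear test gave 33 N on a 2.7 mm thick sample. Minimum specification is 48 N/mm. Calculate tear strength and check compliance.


Tear strength = 12.2 N/mm
Compliant: No


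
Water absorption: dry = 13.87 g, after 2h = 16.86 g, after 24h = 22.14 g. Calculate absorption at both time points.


WA (2h) = (16.86 - 13.87) / 13.87 x 100 = 21.6%
WA (24h) = (22.14 - 13.87) / 13.87 x 100 = 59.6%


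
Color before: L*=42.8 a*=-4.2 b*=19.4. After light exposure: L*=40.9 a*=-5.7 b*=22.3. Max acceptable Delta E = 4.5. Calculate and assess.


dL = -1.9, da = -1.5, db = 2.9
dE = sqrt((-1.9)^2 + (-1.5)^2 + (2.9)^2) = 3.78
Max = 4.5
Passes: Yes
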